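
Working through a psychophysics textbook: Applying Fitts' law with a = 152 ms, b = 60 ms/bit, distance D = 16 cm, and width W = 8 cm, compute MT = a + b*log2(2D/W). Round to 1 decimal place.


MT = 152 + 60 * log2(2*16/8)
2D/W = 4.0
log2(4.0) = 2.0
MT = 152 + 60 * 2.0
= 272.0 ms


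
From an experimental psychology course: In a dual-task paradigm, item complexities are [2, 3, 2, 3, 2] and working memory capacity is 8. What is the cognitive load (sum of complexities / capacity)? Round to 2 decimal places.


Total complexity = 2 + 3 + 2 + 3 + 2 = 12
Load = total / capacity = 12 / 8
= 1.50


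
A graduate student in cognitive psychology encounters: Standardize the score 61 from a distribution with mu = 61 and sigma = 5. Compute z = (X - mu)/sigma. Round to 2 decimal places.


z = (X - mu) / sigma
= (61 - 61) / 5
= 0 / 5
= 0.00


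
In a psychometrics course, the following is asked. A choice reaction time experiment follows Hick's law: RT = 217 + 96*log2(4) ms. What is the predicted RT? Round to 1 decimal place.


RT = 217 + 96 * log2(4)
log2(4) = 2.0
RT = 217 + 96 * 2.0
= 217 + 192.0
= 409.0 ms


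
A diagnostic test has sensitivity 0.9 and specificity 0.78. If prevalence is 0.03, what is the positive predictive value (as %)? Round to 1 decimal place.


PPV = (sens * prev) / (sens * prev + (1-spec) * (1-prev))
Numerator = 0.9 * 0.03 = 0.027
P(positive and no disease) = (1 - spec) * (1 - prev) = (1 - 0.78) * (1 - 0.03) = 0.2134
Denominator = 0.027 + 0.2134 = 0.2404
PPV = 0.027 / 0.2404 = 0.112313
As percentage = 11.2


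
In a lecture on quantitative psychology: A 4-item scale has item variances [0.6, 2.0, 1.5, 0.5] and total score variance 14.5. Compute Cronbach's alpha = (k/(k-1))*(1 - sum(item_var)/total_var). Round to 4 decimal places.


alpha = (k/(k-1)) * (1 - sum(s_i^2)/s_total^2)
sum(item variances) = 4.6
k/(k-1) = 4/3 = 1.333333
1 - 4.6/14.5 = 1 - 0.317241 = 0.682759
alpha = 1.333333 * 0.682759
= 0.9103


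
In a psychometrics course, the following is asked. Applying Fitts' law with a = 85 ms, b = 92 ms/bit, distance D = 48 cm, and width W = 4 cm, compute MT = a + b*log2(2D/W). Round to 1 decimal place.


MT = 85 + 92 * log2(2*48/4)
2D/W = 24.0
log2(24.0) = 4.585
MT = 85 + 92 * 4.585
= 506.8 ms


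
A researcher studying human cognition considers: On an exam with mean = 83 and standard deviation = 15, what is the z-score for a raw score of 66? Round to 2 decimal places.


z = (X - mu) / sigma
= (66 - 83) / 15
= -17 / 15
= -1.13


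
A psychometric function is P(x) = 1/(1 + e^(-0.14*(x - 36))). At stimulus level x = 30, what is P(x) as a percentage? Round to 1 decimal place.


P(x) = 1/(1 + e^(-0.14*(30 - 36)))
Exponent = -0.14 * -6 = 0.84
e^(0.84) = 2.316367
P = 1/(1 + 2.316367) = 0.301535
Percentage = 30.2


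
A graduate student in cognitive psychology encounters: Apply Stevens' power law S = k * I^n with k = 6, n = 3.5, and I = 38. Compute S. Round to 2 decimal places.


S = 6 * 38^3.5
38^3.5 = 338253.7252
S = 6 * 338253.7252
= 2029522.35


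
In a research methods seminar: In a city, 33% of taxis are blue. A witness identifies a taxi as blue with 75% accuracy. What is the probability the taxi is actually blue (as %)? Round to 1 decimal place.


P(blue | says blue) = P(says blue | blue)*P(blue) / [P(says blue | blue)*P(blue) + P(says blue | not blue)*P(not blue)]
Numerator = 0.75 * 0.33 = 0.2475
False identification = 0.25 * 0.67 = 0.1675
P = 0.2475 / (0.2475 + 0.1675)
= 0.2475 / 0.415
As percentage = 59.6


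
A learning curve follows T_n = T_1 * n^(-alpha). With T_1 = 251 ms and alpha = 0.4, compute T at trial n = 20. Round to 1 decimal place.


T_n = 251 * 20^(-0.4)
20^(-0.4) = 0.301709
T_n = 251 * 0.301709
= 75.7 ms


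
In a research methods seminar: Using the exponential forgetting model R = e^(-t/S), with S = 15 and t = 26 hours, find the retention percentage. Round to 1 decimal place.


R = e^(-t/S)
-t/S = -26/15 = -1.733333
R = e^(-1.733333) = 0.176695
Percentage = 0.176695 * 100
= 17.7


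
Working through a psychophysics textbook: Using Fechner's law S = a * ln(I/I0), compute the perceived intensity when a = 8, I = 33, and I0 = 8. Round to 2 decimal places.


S = 8 * ln(33/8)
I/I0 = 4.125
ln(4.125) = 1.4171
S = 8 * 1.4171
= 11.34


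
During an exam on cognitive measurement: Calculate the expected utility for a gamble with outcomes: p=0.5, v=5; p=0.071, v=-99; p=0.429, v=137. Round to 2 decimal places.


EU = sum(p_i * v_i)
0.5 * 5 = 2.5
0.071 * -99 = -7.029
0.429 * 137 = 58.773
EU = 2.5 + -7.029 + 58.773
= 54.24


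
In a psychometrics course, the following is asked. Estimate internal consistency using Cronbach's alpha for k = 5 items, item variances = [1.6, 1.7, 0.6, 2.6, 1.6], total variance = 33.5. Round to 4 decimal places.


alpha = (k/(k-1)) * (1 - sum(s_i^2)/s_total^2)
sum(item variances) = 8.1
k/(k-1) = 5/4 = 1.25
1 - 8.1/33.5 = 1 - 0.241791 = 0.758209
alpha = 1.25 * 0.758209
= 0.9478


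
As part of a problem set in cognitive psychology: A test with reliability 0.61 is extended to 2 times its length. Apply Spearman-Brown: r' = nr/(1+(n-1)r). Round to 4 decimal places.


r_new = n*r / (1 + (n-1)*r)
Numerator = 2 * 0.61 = 1.22
Denominator = 1 + 1 * 0.61 = 1.61
r_new = 1.22 / 1.61
= 0.7578


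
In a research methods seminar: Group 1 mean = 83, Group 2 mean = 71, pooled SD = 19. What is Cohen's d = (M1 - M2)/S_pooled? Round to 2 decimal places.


Cohen's d = (M1 - M2) / S_pooled
= (83 - 71) / 19
= 12 / 19
= 0.63


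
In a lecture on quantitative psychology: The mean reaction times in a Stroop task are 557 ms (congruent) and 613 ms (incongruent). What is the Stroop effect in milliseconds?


Stroop effect = RT(incongruent) - RT(congruent)
= 613 - 557
= 56 ms


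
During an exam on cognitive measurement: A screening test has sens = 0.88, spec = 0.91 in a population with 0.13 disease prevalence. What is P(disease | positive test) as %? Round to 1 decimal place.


PPV = (sens * prev) / (sens * prev + (1-spec) * (1-prev))
Numerator = 0.88 * 0.13 = 0.1144
P(positive and no disease) = (1 - spec) * (1 - prev) = (1 - 0.91) * (1 - 0.13) = 0.0783
Denominator = 0.1144 + 0.0783 = 0.1927
PPV = 0.1144 / 0.1927 = 0.593669
As percentage = 59.4


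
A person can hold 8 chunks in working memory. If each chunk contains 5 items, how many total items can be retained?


Total items = chunks * items_per_chunk
= 8 * 5
= 40


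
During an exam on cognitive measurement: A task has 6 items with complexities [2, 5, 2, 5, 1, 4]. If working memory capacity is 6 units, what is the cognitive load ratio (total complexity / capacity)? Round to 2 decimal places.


Total complexity = 2 + 5 + 2 + 5 + 1 + 4 = 19
Load = total / capacity = 19 / 6
= 3.17


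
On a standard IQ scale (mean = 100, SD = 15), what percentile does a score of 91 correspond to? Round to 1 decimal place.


z = (IQ - mean) / SD
z = (91 - 100) / 15 = -0.6
Percentile = Phi(-0.6) * 100
Phi(-0.6) = 0.274253
= 27.4


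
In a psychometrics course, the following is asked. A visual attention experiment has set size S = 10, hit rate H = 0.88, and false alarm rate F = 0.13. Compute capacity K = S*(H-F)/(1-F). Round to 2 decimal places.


K = S * (H - F) / (1 - F)
H - F = 0.75
1 - F = 0.87
K = 10 * 0.75 / 0.87
= 8.62


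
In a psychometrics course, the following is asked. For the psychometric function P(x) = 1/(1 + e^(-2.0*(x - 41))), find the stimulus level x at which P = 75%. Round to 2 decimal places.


At P = 0.75: 0.75 = 1/(1 + e^(-k*(x-x0)))
Solving: e^(-k*(x-x0)) = 1/3
x = x0 + ln(3)/k
ln(3) = 1.0986
x = 41 + 1.0986/2.0
= 41 + 0.5493
= 41.55


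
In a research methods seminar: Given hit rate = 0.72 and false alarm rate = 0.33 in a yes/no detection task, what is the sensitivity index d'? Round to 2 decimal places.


d' = z(HR) - z(FAR)
z(0.72) = 0.5828
z(0.33) = -0.4399
d' = 0.5828 - -0.4399
= 1.02


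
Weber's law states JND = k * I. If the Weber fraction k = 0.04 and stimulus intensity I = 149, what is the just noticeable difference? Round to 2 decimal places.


JND = k * I
JND = 0.04 * 149
= 5.96


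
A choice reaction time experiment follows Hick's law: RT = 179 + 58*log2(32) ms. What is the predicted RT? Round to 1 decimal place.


RT = 179 + 58 * log2(32)
log2(32) = 5.0
RT = 179 + 58 * 5.0
= 179 + 290.0
= 469.0 ms


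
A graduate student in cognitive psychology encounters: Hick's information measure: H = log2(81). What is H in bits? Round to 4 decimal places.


H = log2(n)
H = log2(81)
= 6.3399


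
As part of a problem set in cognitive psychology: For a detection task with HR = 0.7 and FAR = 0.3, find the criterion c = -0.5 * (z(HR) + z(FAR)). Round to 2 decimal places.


c = -0.5 * (z(HR) + z(FAR))
z(0.7) = 0.5244
z(0.3) = -0.5244
c = -0.5 * (0.5244 + -0.5244)
= -0.5 * 0.0
= 0.00


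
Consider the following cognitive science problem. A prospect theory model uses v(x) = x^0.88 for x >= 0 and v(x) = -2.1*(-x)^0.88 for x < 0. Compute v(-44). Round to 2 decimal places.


Since x = -44 < 0, use v(x) = -lambda*(-x)^alpha
(-x) = 44
44^0.88 = 27.9408
v(-44) = -2.1 * 27.9408
= -58.68


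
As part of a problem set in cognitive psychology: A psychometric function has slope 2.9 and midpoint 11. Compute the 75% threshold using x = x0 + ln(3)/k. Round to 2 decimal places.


At P = 0.75: 0.75 = 1/(1 + e^(-k*(x-x0)))
Solving: e^(-k*(x-x0)) = 1/3
x = x0 + ln(3)/k
ln(3) = 1.0986
x = 11 + 1.0986/2.9
= 11 + 0.3788
= 11.38


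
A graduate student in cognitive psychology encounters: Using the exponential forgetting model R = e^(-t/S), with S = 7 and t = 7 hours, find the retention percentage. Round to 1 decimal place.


R = e^(-t/S)
-t/S = -7/7 = -1.0
R = e^(-1.0) = 0.367879
Percentage = 0.367879 * 100
= 36.8


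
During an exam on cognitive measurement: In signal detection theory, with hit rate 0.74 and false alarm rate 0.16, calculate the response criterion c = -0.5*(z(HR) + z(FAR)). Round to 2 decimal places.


c = -0.5 * (z(HR) + z(FAR))
z(0.74) = 0.6433
z(0.16) = -0.9945
c = -0.5 * (0.6433 + -0.9945)
= -0.5 * -0.3512
= 0.18


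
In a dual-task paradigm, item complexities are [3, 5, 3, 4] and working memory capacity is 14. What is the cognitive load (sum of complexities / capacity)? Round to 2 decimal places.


Total complexity = 3 + 5 + 3 + 4 = 15
Load = total / capacity = 15 / 14
= 1.07


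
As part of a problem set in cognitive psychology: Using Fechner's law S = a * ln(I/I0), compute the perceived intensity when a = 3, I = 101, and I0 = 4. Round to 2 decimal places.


S = 3 * ln(101/4)
I/I0 = 25.25
ln(25.25) = 3.2288
S = 3 * 3.2288
= 9.69


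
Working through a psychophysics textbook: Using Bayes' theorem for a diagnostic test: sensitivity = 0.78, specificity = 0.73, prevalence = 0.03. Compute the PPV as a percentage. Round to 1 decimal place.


PPV = (sens * prev) / (sens * prev + (1-spec) * (1-prev))
Numerator = 0.78 * 0.03 = 0.0234
P(positive and no disease) = (1 - spec) * (1 - prev) = (1 - 0.73) * (1 - 0.03) = 0.2619
Denominator = 0.0234 + 0.2619 = 0.2853
PPV = 0.0234 / 0.2853 = 0.082019
As percentage = 8.2


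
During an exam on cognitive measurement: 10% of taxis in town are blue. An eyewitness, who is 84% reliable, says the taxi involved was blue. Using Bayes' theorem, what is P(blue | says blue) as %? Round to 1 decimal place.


P(blue | says blue) = P(says blue | blue)*P(blue) / [P(says blue | blue)*P(blue) + P(says blue | not blue)*P(not blue)]
Numerator = 0.84 * 0.1 = 0.084
False identification = 0.16 * 0.9 = 0.144
P = 0.084 / (0.084 + 0.144)
= 0.084 / 0.228
As percentage = 36.8


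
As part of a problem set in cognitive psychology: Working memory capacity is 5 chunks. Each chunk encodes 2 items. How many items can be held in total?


Total items = chunks * items_per_chunk
= 5 * 2
= 10


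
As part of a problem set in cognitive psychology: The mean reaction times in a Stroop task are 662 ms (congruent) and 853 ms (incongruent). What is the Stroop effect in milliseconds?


Stroop effect = RT(incongruent) - RT(congruent)
= 853 - 662
= 191 ms


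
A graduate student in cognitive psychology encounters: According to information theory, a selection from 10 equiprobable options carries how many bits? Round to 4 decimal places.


H = log2(n)
H = log2(10)
= 3.3219


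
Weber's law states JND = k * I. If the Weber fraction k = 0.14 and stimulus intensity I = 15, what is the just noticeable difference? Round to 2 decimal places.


JND = k * I
JND = 0.14 * 15
= 2.10


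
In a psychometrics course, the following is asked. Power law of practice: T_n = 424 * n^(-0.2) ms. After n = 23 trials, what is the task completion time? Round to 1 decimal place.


T_n = 424 * 23^(-0.2)
23^(-0.2) = 0.534139
T_n = 424 * 0.534139
= 226.5 ms


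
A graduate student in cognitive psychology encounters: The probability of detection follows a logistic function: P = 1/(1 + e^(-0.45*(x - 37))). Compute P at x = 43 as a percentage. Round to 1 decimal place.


P(x) = 1/(1 + e^(-0.45*(43 - 37)))
Exponent = -0.45 * 6 = -2.7
e^(-2.7) = 0.067206
P = 1/(1 + 0.067206) = 0.937026
Percentage = 93.7


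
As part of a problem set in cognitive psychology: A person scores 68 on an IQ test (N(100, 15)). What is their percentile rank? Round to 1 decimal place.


z = (IQ - mean) / SD
z = (68 - 100) / 15 = -2.1333
Percentile = Phi(-2.1333) * 100
Phi(-2.1333) = 0.01645
= 1.6


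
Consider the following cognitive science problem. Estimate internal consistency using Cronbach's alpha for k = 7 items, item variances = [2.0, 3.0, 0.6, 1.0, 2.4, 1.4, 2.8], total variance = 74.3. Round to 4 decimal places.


alpha = (k/(k-1)) * (1 - sum(s_i^2)/s_total^2)
sum(item variances) = 13.2
k/(k-1) = 7/6 = 1.166667
1 - 13.2/74.3 = 1 - 0.177658 = 0.822342
alpha = 1.166667 * 0.822342
= 0.9594


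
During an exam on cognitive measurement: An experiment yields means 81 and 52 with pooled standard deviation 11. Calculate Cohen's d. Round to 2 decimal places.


Cohen's d = (M1 - M2) / S_pooled
= (81 - 52) / 11
= 29 / 11
= 2.64


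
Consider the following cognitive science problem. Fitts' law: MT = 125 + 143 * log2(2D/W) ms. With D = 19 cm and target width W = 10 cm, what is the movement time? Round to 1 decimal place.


MT = 125 + 143 * log2(2*19/10)
2D/W = 3.8
log2(3.8) = 1.926
MT = 125 + 143 * 1.926
= 400.4 ms


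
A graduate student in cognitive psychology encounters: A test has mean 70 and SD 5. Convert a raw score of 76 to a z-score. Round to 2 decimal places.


z = (X - mu) / sigma
= (76 - 70) / 5
= 6 / 5
= 1.20


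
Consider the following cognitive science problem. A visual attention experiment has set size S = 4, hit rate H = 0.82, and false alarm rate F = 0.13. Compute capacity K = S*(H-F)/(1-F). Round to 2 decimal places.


K = S * (H - F) / (1 - F)
H - F = 0.69
1 - F = 0.87
K = 4 * 0.69 / 0.87
= 3.17


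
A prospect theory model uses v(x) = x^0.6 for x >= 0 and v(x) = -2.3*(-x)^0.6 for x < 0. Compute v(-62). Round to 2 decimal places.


Since x = -62 < 0, use v(x) = -lambda*(-x)^alpha
(-x) = 62
62^0.6 = 11.8969
v(-62) = -2.3 * 11.8969
= -27.36


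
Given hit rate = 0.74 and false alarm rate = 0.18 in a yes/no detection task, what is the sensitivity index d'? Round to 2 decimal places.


d' = z(HR) - z(FAR)
z(0.74) = 0.6433
z(0.18) = -0.9154
d' = 0.6433 - -0.9154
= 1.56


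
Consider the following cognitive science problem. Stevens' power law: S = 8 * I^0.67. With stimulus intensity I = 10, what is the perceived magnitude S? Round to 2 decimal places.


S = 8 * 10^0.67
10^0.67 = 4.6774
S = 8 * 4.6774
= 37.42


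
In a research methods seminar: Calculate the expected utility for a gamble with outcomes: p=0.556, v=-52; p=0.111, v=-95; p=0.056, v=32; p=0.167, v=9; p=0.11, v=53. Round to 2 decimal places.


EU = sum(p_i * v_i)
0.556 * -52 = -28.912
0.111 * -95 = -10.545
0.056 * 32 = 1.792
0.167 * 9 = 1.503
0.11 * 53 = 5.83
EU = -28.912 + -10.545 + 1.792 + 1.503 + 5.83
= -30.33


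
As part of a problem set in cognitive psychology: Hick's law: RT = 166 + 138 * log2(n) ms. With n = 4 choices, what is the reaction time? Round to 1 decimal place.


RT = 166 + 138 * log2(4)
log2(4) = 2.0
RT = 166 + 138 * 2.0
= 166 + 276.0
= 442.0 ms


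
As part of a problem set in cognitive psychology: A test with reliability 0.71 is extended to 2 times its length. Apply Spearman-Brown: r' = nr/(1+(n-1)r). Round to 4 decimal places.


r_new = n*r / (1 + (n-1)*r)
Numerator = 2 * 0.71 = 1.42
Denominator = 1 + 1 * 0.71 = 1.71
r_new = 1.42 / 1.71
= 0.8304


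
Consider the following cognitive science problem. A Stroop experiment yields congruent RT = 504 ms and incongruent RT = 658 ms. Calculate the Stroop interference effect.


Stroop effect = RT(incongruent) - RT(congruent)
= 658 - 504
= 154 ms


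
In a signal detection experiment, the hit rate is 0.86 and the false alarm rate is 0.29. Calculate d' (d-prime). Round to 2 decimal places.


d' = z(HR) - z(FAR)
z(0.86) = 1.0803
z(0.29) = -0.5534
d' = 1.0803 - -0.5534
= 1.63


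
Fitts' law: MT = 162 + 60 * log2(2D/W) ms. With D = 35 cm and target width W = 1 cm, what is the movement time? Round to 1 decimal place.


MT = 162 + 60 * log2(2*35/1)
2D/W = 70.0
log2(70.0) = 6.1293
MT = 162 + 60 * 6.1293
= 529.8 ms


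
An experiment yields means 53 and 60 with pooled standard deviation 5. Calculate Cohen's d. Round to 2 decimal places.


Cohen's d = (M1 - M2) / S_pooled
= (53 - 60) / 5
= -7 / 5
= -1.40


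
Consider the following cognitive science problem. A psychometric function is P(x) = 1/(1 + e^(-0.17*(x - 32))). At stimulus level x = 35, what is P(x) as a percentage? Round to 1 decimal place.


P(x) = 1/(1 + e^(-0.17*(35 - 32)))
Exponent = -0.17 * 3 = -0.51
e^(-0.51) = 0.600496
P = 1/(1 + 0.600496) = 0.624806
Percentage = 62.5


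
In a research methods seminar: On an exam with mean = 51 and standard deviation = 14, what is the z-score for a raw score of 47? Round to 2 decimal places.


z = (X - mu) / sigma
= (47 - 51) / 14
= -4 / 14
= -0.29


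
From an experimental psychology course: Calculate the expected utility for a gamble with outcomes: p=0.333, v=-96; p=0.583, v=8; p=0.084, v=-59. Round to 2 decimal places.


EU = sum(p_i * v_i)
0.333 * -96 = -31.968
0.583 * 8 = 4.664
0.084 * -59 = -4.956
EU = -31.968 + 4.664 + -4.956
= -32.26


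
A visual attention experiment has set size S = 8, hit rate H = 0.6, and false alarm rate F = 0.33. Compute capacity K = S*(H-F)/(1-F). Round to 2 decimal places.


K = S * (H - F) / (1 - F)
H - F = 0.27
1 - F = 0.67
K = 8 * 0.27 / 0.67
= 3.22


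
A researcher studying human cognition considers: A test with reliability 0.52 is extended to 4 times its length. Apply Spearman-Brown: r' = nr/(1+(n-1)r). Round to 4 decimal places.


r_new = n*r / (1 + (n-1)*r)
Numerator = 4 * 0.52 = 2.08
Denominator = 1 + 3 * 0.52 = 2.56
r_new = 2.08 / 2.56
= 0.8125


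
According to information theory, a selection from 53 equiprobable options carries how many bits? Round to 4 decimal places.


H = log2(n)
H = log2(53)
= 5.7279


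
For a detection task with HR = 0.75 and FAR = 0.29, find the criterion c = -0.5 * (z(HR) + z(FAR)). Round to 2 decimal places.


c = -0.5 * (z(HR) + z(FAR))
z(0.75) = 0.6745
z(0.29) = -0.5534
c = -0.5 * (0.6745 + -0.5534)
= -0.5 * 0.1211
= -0.06


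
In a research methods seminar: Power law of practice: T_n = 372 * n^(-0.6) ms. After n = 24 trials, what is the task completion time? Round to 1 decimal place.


T_n = 372 * 24^(-0.6)
24^(-0.6) = 0.14855
T_n = 372 * 0.14855
= 55.3 ms


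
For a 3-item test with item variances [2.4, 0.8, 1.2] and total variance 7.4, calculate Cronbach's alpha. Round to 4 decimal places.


alpha = (k/(k-1)) * (1 - sum(s_i^2)/s_total^2)
sum(item variances) = 4.4
k/(k-1) = 3/2 = 1.5
1 - 4.4/7.4 = 1 - 0.594595 = 0.405405
alpha = 1.5 * 0.405405
= 0.6081


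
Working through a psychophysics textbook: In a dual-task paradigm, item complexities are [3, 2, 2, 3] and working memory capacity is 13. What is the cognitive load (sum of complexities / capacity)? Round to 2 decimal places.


Total complexity = 3 + 2 + 2 + 3 = 10
Load = total / capacity = 10 / 13
= 0.77


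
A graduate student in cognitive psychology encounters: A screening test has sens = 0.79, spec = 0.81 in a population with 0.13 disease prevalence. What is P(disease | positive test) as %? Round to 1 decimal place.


PPV = (sens * prev) / (sens * prev + (1-spec) * (1-prev))
Numerator = 0.79 * 0.13 = 0.1027
P(positive and no disease) = (1 - spec) * (1 - prev) = (1 - 0.81) * (1 - 0.13) = 0.1653
Denominator = 0.1027 + 0.1653 = 0.268
PPV = 0.1027 / 0.268 = 0.383209
As percentage = 38.3


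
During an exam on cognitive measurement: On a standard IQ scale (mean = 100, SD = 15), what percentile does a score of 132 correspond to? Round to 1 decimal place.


z = (IQ - mean) / SD
z = (132 - 100) / 15 = 2.1333
Percentile = Phi(2.1333) * 100
Phi(2.1333) = 0.98355
= 98.4


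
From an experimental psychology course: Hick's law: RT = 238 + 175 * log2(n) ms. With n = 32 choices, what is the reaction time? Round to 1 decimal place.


RT = 238 + 175 * log2(32)
log2(32) = 5.0
RT = 238 + 175 * 5.0
= 238 + 875.0
= 1113.0 ms


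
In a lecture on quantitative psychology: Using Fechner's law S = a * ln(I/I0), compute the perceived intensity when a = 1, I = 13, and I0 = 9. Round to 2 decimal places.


S = 1 * ln(13/9)
I/I0 = 1.444444
ln(1.444444) = 0.3677
S = 1 * 0.3677
= 0.37


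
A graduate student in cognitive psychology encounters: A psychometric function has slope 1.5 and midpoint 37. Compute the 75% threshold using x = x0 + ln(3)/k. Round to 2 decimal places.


At P = 0.75: 0.75 = 1/(1 + e^(-k*(x-x0)))
Solving: e^(-k*(x-x0)) = 1/3
x = x0 + ln(3)/k
ln(3) = 1.0986
x = 37 + 1.0986/1.5
= 37 + 0.7324
= 37.73


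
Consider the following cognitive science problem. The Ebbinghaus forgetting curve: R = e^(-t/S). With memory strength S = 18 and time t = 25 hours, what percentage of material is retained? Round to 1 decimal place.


R = e^(-t/S)
-t/S = -25/18 = -1.388889
R = e^(-1.388889) = 0.249352
Percentage = 0.249352 * 100
= 24.9


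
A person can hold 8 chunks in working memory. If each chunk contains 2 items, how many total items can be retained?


Total items = chunks * items_per_chunk
= 8 * 2
= 16


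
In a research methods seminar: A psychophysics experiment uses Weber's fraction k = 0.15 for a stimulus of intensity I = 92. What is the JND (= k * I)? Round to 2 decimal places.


JND = k * I
JND = 0.15 * 92
= 13.80


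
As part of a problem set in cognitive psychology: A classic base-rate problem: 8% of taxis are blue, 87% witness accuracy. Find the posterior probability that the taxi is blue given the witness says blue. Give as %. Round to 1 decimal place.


P(blue | says blue) = P(says blue | blue)*P(blue) / [P(says blue | blue)*P(blue) + P(says blue | not blue)*P(not blue)]
Numerator = 0.87 * 0.08 = 0.0696
False identification = 0.13 * 0.92 = 0.1196
P = 0.0696 / (0.0696 + 0.1196)
= 0.0696 / 0.1892
As percentage = 36.8


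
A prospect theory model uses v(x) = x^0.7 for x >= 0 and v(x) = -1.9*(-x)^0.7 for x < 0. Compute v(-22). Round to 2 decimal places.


Since x = -22 < 0, use v(x) = -lambda*(-x)^alpha
(-x) = 22
22^0.7 = 8.7035
v(-22) = -1.9 * 8.7035
= -16.54


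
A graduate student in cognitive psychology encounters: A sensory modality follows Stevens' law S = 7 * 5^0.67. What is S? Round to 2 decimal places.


S = 7 * 5^0.67
5^0.67 = 2.9397
S = 7 * 2.9397
= 20.58


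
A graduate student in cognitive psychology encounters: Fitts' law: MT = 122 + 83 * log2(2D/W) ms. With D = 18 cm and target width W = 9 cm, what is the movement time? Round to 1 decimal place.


MT = 122 + 83 * log2(2*18/9)
2D/W = 4.0
log2(4.0) = 2.0
MT = 122 + 83 * 2.0
= 288.0 ms


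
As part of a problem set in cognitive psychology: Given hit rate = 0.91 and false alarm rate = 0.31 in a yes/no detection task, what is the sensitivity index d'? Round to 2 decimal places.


d' = z(HR) - z(FAR)
z(0.91) = 1.3408
z(0.31) = -0.4959
d' = 1.3408 - -0.4959
= 1.84


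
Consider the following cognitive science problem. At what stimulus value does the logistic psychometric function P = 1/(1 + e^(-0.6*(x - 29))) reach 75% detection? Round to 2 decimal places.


At P = 0.75: 0.75 = 1/(1 + e^(-k*(x-x0)))
Solving: e^(-k*(x-x0)) = 1/3
x = x0 + ln(3)/k
ln(3) = 1.0986
x = 29 + 1.0986/0.6
= 29 + 1.831
= 30.83


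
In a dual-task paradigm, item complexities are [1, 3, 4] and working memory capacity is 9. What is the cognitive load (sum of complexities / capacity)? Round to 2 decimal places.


Total complexity = 1 + 3 + 4 = 8
Load = total / capacity = 8 / 9
= 0.89


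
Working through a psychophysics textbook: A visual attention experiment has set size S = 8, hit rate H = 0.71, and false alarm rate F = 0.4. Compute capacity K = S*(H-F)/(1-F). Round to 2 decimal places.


K = S * (H - F) / (1 - F)
H - F = 0.31
1 - F = 0.6
K = 8 * 0.31 / 0.6
= 4.13


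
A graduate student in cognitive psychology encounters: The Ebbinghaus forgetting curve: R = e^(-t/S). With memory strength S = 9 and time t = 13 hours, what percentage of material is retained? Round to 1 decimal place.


R = e^(-t/S)
-t/S = -13/9 = -1.444444
R = e^(-1.444444) = 0.235877
Percentage = 0.235877 * 100
= 23.6


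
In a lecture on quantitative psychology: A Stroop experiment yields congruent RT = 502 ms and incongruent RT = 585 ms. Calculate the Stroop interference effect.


Stroop effect = RT(incongruent) - RT(congruent)
= 585 - 502
= 83 ms


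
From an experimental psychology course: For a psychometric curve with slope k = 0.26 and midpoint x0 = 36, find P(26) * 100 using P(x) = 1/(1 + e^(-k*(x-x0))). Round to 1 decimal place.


P(x) = 1/(1 + e^(-0.26*(26 - 36)))
Exponent = -0.26 * -10 = 2.6
e^(2.6) = 13.463738
P = 1/(1 + 13.463738) = 0.069138
Percentage = 6.9


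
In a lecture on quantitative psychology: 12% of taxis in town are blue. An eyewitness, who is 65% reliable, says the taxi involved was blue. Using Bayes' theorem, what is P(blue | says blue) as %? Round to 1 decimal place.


P(blue | says blue) = P(says blue | blue)*P(blue) / [P(says blue | blue)*P(blue) + P(says blue | not blue)*P(not blue)]
Numerator = 0.65 * 0.12 = 0.078
False identification = 0.35 * 0.88 = 0.308
P = 0.078 / (0.078 + 0.308)
= 0.078 / 0.386
As percentage = 20.2


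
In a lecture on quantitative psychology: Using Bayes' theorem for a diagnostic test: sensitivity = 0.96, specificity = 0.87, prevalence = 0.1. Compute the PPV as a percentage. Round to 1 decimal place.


PPV = (sens * prev) / (sens * prev + (1-spec) * (1-prev))
Numerator = 0.96 * 0.1 = 0.096
P(positive and no disease) = (1 - spec) * (1 - prev) = (1 - 0.87) * (1 - 0.1) = 0.117
Denominator = 0.096 + 0.117 = 0.213
PPV = 0.096 / 0.213 = 0.450704
As percentage = 45.1


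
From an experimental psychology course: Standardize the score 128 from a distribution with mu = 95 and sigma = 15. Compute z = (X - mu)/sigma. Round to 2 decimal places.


z = (X - mu) / sigma
= (128 - 95) / 15
= 33 / 15
= 2.20


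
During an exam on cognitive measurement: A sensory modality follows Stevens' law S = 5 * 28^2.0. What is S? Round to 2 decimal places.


S = 5 * 28^2.0
28^2.0 = 784.0
S = 5 * 784.0
= 3920.00


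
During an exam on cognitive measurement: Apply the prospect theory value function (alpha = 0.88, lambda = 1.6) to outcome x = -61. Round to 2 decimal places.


Since x = -61 < 0, use v(x) = -lambda*(-x)^alpha
(-x) = 61
61^0.88 = 37.2469
v(-61) = -1.6 * 37.2469
= -59.60


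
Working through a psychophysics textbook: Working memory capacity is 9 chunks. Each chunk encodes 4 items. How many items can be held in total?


Total items = chunks * items_per_chunk
= 9 * 4
= 36


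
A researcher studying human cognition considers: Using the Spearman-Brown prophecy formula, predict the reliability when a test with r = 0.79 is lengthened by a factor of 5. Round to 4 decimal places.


r_new = n*r / (1 + (n-1)*r)
Numerator = 5 * 0.79 = 3.95
Denominator = 1 + 4 * 0.79 = 4.16
r_new = 3.95 / 4.16
= 0.9495


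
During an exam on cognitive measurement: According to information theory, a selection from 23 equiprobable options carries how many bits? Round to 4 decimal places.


H = log2(n)
H = log2(23)
= 4.5236


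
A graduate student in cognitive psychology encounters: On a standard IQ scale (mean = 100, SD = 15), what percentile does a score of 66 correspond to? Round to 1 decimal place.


z = (IQ - mean) / SD
z = (66 - 100) / 15 = -2.2667
Percentile = Phi(-2.2667) * 100
Phi(-2.2667) = 0.011704
= 1.2


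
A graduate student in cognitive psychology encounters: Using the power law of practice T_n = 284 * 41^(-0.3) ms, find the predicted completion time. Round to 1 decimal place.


T_n = 284 * 41^(-0.3)
41^(-0.3) = 0.32822
T_n = 284 * 0.32822
= 93.2 ms


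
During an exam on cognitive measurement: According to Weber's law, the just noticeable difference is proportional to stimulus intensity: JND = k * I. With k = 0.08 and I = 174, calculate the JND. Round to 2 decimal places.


JND = k * I
JND = 0.08 * 174
= 13.92


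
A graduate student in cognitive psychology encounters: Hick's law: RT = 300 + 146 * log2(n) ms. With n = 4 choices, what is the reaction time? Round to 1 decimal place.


RT = 300 + 146 * log2(4)
log2(4) = 2.0
RT = 300 + 146 * 2.0
= 300 + 292.0
= 592.0 ms


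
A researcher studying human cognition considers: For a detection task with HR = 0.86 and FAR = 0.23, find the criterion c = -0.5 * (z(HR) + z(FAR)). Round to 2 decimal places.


c = -0.5 * (z(HR) + z(FAR))
z(0.86) = 1.0803
z(0.23) = -0.7388
c = -0.5 * (1.0803 + -0.7388)
= -0.5 * 0.3415
= -0.17


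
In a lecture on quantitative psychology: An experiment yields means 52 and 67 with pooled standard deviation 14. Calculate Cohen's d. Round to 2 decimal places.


Cohen's d = (M1 - M2) / S_pooled
= (52 - 67) / 14
= -15 / 14
= -1.07


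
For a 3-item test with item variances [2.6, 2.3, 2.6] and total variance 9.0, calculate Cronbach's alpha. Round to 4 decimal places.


alpha = (k/(k-1)) * (1 - sum(s_i^2)/s_total^2)
sum(item variances) = 7.5
k/(k-1) = 3/2 = 1.5
1 - 7.5/9.0 = 1 - 0.833333 = 0.166667
alpha = 1.5 * 0.166667
= 0.2500


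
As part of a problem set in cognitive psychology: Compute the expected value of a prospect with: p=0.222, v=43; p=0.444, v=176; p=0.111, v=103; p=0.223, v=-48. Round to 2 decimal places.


EU = sum(p_i * v_i)
0.222 * 43 = 9.546
0.444 * 176 = 78.144
0.111 * 103 = 11.433
0.223 * -48 = -10.704
EU = 9.546 + 78.144 + 11.433 + -10.704
= 88.42


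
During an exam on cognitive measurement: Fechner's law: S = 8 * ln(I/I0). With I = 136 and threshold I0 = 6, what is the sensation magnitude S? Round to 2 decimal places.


S = 8 * ln(136/6)
I/I0 = 22.666667
ln(22.666667) = 3.1209
S = 8 * 3.1209
= 24.97


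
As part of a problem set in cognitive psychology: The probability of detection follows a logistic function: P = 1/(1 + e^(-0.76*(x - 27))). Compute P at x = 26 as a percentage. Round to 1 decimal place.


P(x) = 1/(1 + e^(-0.76*(26 - 27)))
Exponent = -0.76 * -1 = 0.76
e^(0.76) = 2.138276
P = 1/(1 + 2.138276) = 0.318646
Percentage = 31.9


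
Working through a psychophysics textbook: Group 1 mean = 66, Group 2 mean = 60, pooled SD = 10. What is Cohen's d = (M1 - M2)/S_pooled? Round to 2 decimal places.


Cohen's d = (M1 - M2) / S_pooled
= (66 - 60) / 10
= 6 / 10
= 0.60


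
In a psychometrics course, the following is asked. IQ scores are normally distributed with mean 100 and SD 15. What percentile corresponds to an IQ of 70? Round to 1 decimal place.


z = (IQ - mean) / SD
z = (70 - 100) / 15 = -2.0
Percentile = Phi(-2.0) * 100
Phi(-2.0) = 0.02275
= 2.3


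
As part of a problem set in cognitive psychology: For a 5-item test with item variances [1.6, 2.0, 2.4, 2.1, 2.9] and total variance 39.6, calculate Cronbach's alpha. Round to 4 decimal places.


alpha = (k/(k-1)) * (1 - sum(s_i^2)/s_total^2)
sum(item variances) = 11.0
k/(k-1) = 5/4 = 1.25
1 - 11.0/39.6 = 1 - 0.277778 = 0.722222
alpha = 1.25 * 0.722222
= 0.9028


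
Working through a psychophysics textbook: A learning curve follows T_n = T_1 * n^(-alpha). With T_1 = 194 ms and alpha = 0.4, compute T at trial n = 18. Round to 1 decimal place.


T_n = 194 * 18^(-0.4)
18^(-0.4) = 0.314696
T_n = 194 * 0.314696
= 61.1 ms


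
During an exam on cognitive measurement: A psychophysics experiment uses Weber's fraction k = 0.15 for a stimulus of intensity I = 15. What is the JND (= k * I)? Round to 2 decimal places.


JND = k * I
JND = 0.15 * 15
= 2.25


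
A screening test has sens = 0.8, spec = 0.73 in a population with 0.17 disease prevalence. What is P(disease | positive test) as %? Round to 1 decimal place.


PPV = (sens * prev) / (sens * prev + (1-spec) * (1-prev))
Numerator = 0.8 * 0.17 = 0.136
P(positive and no disease) = (1 - spec) * (1 - prev) = (1 - 0.73) * (1 - 0.17) = 0.2241
Denominator = 0.136 + 0.2241 = 0.3601
PPV = 0.136 / 0.3601 = 0.377673
As percentage = 37.8


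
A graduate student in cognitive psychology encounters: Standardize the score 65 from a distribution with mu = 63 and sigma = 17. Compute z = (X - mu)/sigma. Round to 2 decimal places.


z = (X - mu) / sigma
= (65 - 63) / 17
= 2 / 17
= 0.12


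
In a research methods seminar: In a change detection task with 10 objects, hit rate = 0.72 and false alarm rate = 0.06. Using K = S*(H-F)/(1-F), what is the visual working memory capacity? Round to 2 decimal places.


K = S * (H - F) / (1 - F)
H - F = 0.66
1 - F = 0.94
K = 10 * 0.66 / 0.94
= 7.02


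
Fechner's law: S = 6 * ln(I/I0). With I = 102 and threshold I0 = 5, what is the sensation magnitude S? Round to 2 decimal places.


S = 6 * ln(102/5)
I/I0 = 20.4
ln(20.4) = 3.0155
S = 6 * 3.0155
= 18.09


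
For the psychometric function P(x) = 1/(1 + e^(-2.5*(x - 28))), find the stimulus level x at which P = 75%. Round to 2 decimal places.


At P = 0.75: 0.75 = 1/(1 + e^(-k*(x-x0)))
Solving: e^(-k*(x-x0)) = 1/3
x = x0 + ln(3)/k
ln(3) = 1.0986
x = 28 + 1.0986/2.5
= 28 + 0.4394
= 28.44


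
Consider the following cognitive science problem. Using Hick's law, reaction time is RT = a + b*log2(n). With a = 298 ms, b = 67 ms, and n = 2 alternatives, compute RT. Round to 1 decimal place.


RT = 298 + 67 * log2(2)
log2(2) = 1.0
RT = 298 + 67 * 1.0
= 298 + 67.0
= 365.0 ms


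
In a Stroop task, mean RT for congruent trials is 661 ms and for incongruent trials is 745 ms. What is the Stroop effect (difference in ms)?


Stroop effect = RT(incongruent) - RT(congruent)
= 745 - 661
= 84 ms


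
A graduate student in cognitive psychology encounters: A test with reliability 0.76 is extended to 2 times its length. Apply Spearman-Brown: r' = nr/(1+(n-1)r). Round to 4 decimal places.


r_new = n*r / (1 + (n-1)*r)
Numerator = 2 * 0.76 = 1.52
Denominator = 1 + 1 * 0.76 = 1.76
r_new = 1.52 / 1.76
= 0.8636


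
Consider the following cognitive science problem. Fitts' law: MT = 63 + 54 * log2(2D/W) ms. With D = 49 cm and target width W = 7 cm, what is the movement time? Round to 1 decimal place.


MT = 63 + 54 * log2(2*49/7)
2D/W = 14.0
log2(14.0) = 3.8074
MT = 63 + 54 * 3.8074
= 268.6 ms


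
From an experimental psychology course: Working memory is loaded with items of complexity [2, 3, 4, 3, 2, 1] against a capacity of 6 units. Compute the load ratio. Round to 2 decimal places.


Total complexity = 2 + 3 + 4 + 3 + 2 + 1 = 15
Load = total / capacity = 15 / 6
= 2.50


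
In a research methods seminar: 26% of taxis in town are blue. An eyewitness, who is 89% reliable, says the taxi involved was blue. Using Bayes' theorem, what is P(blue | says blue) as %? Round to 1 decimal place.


P(blue | says blue) = P(says blue | blue)*P(blue) / [P(says blue | blue)*P(blue) + P(says blue | not blue)*P(not blue)]
Numerator = 0.89 * 0.26 = 0.2314
False identification = 0.11 * 0.74 = 0.0814
P = 0.2314 / (0.2314 + 0.0814)
= 0.2314 / 0.3128
As percentage = 74.0


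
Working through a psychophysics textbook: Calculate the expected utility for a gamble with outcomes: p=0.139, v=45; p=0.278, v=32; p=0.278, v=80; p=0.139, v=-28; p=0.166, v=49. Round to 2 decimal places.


EU = sum(p_i * v_i)
0.139 * 45 = 6.255
0.278 * 32 = 8.896
0.278 * 80 = 22.24
0.139 * -28 = -3.892
0.166 * 49 = 8.134
EU = 6.255 + 8.896 + 22.24 + -3.892 + 8.134
= 41.63


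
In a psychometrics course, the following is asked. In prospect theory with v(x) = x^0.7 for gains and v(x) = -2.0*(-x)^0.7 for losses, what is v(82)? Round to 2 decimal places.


Since x = 82 >= 0, use v(x) = x^0.7
82^0.7 = 21.861
v(82) = 21.86


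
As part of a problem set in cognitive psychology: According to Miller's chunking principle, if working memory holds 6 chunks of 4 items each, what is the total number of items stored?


Total items = chunks * items_per_chunk
= 6 * 4
= 24


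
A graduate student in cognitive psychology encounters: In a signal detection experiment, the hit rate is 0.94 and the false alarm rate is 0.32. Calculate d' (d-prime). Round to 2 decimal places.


d' = z(HR) - z(FAR)
z(0.94) = 1.5548
z(0.32) = -0.4677
d' = 1.5548 - -0.4677
= 2.02


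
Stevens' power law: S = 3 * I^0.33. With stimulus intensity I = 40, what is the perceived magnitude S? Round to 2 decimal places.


S = 3 * 40^0.33
40^0.33 = 3.3782
S = 3 * 3.3782
= 10.13


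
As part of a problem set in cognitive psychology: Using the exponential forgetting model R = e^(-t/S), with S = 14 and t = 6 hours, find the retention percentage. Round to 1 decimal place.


R = e^(-t/S)
-t/S = -6/14 = -0.428571
R = e^(-0.428571) = 0.651439
Percentage = 0.651439 * 100
= 65.1


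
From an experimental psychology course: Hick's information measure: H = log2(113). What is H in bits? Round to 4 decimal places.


H = log2(n)
H = log2(113)
= 6.8202


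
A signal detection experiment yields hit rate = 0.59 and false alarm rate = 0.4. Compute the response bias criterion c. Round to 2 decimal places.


c = -0.5 * (z(HR) + z(FAR))
z(0.59) = 0.2275
z(0.4) = -0.2533
c = -0.5 * (0.2275 + -0.2533)
= -0.5 * -0.0258
= 0.01


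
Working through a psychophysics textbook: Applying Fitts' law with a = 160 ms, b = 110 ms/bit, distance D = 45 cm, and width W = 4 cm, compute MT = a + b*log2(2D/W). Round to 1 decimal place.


MT = 160 + 110 * log2(2*45/4)
2D/W = 22.5
log2(22.5) = 4.4919
MT = 160 + 110 * 4.4919
= 654.1 ms


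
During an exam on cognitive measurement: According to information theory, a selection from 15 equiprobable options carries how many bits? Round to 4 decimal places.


H = log2(n)
H = log2(15)
= 3.9069


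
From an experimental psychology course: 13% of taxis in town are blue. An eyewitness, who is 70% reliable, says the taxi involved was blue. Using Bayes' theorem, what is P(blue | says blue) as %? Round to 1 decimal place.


P(blue | says blue) = P(says blue | blue)*P(blue) / [P(says blue | blue)*P(blue) + P(says blue | not blue)*P(not blue)]
Numerator = 0.7 * 0.13 = 0.091
False identification = 0.3 * 0.87 = 0.261
P = 0.091 / (0.091 + 0.261)
= 0.091 / 0.352
As percentage = 25.9


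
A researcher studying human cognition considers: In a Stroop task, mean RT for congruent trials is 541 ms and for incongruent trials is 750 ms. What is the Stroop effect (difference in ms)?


Stroop effect = RT(incongruent) - RT(congruent)
= 750 - 541
= 209 ms


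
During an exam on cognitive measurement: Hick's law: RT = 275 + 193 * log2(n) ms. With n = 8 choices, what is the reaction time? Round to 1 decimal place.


RT = 275 + 193 * log2(8)
log2(8) = 3.0
RT = 275 + 193 * 3.0
= 275 + 579.0
= 854.0 ms


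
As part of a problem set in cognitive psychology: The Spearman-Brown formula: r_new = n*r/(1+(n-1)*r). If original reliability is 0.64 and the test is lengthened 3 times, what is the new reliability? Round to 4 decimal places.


r_new = n*r / (1 + (n-1)*r)
Numerator = 3 * 0.64 = 1.92
Denominator = 1 + 2 * 0.64 = 2.28
r_new = 1.92 / 2.28
= 0.8421
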